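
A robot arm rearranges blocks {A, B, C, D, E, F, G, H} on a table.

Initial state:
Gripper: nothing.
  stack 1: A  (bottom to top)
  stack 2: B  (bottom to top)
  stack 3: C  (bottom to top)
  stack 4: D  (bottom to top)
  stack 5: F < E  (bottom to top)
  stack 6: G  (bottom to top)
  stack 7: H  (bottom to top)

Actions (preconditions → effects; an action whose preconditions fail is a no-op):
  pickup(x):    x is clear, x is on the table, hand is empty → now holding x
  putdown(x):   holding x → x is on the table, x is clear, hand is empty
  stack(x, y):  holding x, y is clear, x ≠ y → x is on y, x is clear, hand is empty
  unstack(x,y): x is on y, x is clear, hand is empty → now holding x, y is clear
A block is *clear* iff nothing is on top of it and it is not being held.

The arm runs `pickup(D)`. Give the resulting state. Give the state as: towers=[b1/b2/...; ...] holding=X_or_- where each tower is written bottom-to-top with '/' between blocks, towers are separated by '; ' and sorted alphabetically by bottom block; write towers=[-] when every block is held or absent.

towers=[A; B; C; F/E; G; H] holding=D

before: towers=[A; B; C; D; F/E; G; H] holding=-
pre[pickup(D)]: clear(D) yes, ontable(D) yes, handempty yes
all met → apply pickup(D)
after:  towers=[A; B; C; F/E; G; H] holding=D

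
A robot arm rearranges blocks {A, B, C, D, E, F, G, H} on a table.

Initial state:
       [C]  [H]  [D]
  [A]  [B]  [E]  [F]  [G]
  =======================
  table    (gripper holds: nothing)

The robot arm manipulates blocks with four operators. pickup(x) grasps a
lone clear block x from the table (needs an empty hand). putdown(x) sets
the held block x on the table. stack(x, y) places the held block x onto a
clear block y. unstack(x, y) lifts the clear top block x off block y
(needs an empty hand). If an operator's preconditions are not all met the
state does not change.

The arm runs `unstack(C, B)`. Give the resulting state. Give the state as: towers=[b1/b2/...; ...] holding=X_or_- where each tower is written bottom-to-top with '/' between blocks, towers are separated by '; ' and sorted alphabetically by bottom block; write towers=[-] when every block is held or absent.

towers=[A; B; E/H; F/D; G] holding=C

before: towers=[A; B/C; E/H; F/D; G] holding=-
pre[unstack(C, B)]: on(C,B) ok, clear(C) ok, handempty ok
all met → apply unstack(C, B)
after:  towers=[A; B; E/H; F/D; G] holding=C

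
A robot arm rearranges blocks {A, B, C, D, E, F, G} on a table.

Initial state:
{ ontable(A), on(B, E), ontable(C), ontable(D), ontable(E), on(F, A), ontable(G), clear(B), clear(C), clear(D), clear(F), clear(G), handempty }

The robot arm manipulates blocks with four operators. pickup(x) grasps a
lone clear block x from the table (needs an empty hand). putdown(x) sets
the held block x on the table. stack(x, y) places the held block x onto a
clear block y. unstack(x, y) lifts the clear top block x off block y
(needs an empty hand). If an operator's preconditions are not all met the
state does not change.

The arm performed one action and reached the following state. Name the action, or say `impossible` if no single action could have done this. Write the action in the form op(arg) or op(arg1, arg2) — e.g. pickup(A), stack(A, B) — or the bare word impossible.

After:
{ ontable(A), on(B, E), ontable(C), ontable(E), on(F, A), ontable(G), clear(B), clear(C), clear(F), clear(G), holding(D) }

pickup(D)

target: towers=[A/F; C; E/B; G] holding=D
     unstack(B, E) → towers=[A/F; C; D; E; G] holding=B
     unstack(F, A) → towers=[A; C; D; E/B; G] holding=F
         pickup(G) → towers=[A/F; C; D; E/B] holding=G
         pickup(D) → towers=[A/F; C; E/B; G] holding=D  ← match
         pickup(C) → towers=[A/F; D; E/B; G] holding=C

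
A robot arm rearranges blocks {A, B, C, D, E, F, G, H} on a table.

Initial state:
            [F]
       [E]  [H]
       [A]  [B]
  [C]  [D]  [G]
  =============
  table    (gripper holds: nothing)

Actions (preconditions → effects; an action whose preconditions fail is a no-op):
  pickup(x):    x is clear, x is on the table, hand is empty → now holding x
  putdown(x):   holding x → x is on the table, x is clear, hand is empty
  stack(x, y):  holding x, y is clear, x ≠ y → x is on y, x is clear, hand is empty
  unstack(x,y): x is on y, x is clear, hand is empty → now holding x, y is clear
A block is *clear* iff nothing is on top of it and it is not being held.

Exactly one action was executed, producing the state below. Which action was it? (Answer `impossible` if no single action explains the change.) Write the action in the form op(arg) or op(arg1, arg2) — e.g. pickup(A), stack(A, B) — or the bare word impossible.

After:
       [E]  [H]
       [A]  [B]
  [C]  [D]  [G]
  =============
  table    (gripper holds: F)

unstack(F, H)

target: towers=[C; D/A/E; G/B/H] holding=F
     unstack(E, A) → towers=[C; D/A; G/B/H/F] holding=E
     unstack(F, H) → towers=[C; D/A/E; G/B/H] holding=F  ← match
         pickup(C) → towers=[D/A/E; G/B/H/F] holding=C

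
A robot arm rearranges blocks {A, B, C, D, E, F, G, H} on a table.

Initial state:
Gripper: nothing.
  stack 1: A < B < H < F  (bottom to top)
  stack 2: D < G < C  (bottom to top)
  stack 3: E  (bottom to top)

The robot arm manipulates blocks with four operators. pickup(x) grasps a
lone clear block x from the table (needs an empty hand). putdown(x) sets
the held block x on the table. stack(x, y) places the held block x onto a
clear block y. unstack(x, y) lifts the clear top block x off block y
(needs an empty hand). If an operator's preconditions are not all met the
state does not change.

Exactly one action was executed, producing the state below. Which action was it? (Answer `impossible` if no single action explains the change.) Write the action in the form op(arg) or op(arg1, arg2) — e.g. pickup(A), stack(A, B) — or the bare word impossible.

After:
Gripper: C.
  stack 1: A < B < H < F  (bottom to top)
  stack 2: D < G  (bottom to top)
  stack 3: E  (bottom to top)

target: towers=[A/B/H/F; D/G; E] holding=C
         pickup(E) → towers=[A/B/H/F; D/G/C] holding=E
     unstack(F, H) → towers=[A/B/H; D/G/C; E] holding=F
     unstack(C, G) → towers=[A/B/H/F; D/G; E] holding=C  ← match

unstack(C, G)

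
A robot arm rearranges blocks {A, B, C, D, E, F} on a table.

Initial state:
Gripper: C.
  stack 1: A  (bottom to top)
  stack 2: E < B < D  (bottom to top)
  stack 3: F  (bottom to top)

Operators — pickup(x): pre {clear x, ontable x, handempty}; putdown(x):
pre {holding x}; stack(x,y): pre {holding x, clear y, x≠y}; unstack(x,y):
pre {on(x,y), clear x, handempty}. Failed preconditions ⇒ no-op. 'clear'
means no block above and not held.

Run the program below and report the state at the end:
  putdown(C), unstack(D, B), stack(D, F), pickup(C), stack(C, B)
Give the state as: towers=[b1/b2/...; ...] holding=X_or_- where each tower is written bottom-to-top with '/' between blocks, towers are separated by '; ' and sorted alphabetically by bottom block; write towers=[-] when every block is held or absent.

towers=[A; E/B/C; F/D] holding=-

step 1 (putdown(C)): towers=[A; C; E/B/D; F] holding=-
step 2 (unstack(D, B)): towers=[A; C; E/B; F] holding=D
step 3 (stack(D, F)): towers=[A; C; E/B; F/D] holding=-
step 4 (pickup(C)): towers=[A; E/B; F/D] holding=C
step 5 (stack(C, B)): towers=[A; E/B/C; F/D] holding=-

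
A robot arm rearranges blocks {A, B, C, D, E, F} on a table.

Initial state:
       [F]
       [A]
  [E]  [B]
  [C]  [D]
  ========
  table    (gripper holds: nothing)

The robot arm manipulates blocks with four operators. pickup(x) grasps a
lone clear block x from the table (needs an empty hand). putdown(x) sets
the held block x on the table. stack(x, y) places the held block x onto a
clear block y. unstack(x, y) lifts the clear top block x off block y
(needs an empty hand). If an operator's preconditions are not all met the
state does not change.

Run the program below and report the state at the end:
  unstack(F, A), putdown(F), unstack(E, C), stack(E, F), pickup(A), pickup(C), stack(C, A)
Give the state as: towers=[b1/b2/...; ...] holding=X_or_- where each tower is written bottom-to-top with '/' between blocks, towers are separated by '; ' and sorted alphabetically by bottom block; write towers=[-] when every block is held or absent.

step 1 (unstack(F, A)): towers=[C/E; D/B/A] holding=F
step 2 (putdown(F)): towers=[C/E; D/B/A; F] holding=-
step 3 (unstack(E, C)): towers=[C; D/B/A; F] holding=E
step 4 (stack(E, F)): towers=[C; D/B/A; F/E] holding=-
step 5 (pickup(A)) [no-op]: towers=[C; D/B/A; F/E] holding=-
step 6 (pickup(C)): towers=[D/B/A; F/E] holding=C
step 7 (stack(C, A)): towers=[D/B/A/C; F/E] holding=-

towers=[D/B/A/C; F/E] holding=-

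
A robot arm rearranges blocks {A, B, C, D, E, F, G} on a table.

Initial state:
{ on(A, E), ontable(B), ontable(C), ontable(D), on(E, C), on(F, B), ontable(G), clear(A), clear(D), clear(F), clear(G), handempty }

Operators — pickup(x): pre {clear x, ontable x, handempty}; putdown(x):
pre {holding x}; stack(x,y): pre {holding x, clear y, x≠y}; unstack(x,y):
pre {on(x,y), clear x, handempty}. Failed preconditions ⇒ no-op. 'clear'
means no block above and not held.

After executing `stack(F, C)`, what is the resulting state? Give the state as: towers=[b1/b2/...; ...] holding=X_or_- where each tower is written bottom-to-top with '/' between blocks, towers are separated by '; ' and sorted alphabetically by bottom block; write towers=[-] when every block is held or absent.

before: towers=[B/F; C/E/A; D; G] holding=-
pre[stack(F, C)]: holding(F) ✗, clear(C) ✗, F≠C ✓
holding(F), clear(C) unmet → stack(F, C) is a no-op
after:  towers=[B/F; C/E/A; D; G] holding=-

towers=[B/F; C/E/A; D; G] holding=-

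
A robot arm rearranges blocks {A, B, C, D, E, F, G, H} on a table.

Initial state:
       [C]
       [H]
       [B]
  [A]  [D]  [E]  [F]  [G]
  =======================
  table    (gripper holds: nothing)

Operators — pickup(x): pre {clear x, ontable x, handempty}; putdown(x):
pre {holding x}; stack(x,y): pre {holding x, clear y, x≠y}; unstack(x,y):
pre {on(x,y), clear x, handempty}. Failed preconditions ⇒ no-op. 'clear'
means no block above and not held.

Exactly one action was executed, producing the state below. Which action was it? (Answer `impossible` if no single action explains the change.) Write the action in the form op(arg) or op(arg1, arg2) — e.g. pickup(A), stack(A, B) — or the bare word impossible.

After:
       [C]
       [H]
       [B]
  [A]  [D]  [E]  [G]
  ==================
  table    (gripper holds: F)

target: towers=[A; D/B/H/C; E; G] holding=F
         pickup(G) → towers=[A; D/B/H/C; E; F] holding=G
         pickup(A) → towers=[D/B/H/C; E; F; G] holding=A
         pickup(E) → towers=[A; D/B/H/C; F; G] holding=E
         pickup(F) → towers=[A; D/B/H/C; E; G] holding=F  ← match
     unstack(C, H) → towers=[A; D/B/H; E; F; G] holding=C

pickup(F)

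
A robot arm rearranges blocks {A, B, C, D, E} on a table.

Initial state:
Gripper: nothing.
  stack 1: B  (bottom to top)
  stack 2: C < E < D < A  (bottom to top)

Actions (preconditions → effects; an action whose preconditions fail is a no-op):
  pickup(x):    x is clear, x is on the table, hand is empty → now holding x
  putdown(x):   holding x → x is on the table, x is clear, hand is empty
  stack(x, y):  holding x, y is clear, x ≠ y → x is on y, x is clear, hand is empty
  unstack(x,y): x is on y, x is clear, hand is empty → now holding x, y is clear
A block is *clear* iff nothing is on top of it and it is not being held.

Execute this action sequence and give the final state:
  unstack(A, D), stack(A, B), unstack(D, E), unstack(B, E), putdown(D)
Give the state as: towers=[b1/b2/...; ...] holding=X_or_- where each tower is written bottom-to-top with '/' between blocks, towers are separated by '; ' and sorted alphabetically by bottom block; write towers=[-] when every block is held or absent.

step 1 (unstack(A, D)): towers=[B; C/E/D] holding=A
step 2 (stack(A, B)): towers=[B/A; C/E/D] holding=-
step 3 (unstack(D, E)): towers=[B/A; C/E] holding=D
step 4 (unstack(B, E)) [no-op]: towers=[B/A; C/E] holding=D
step 5 (putdown(D)): towers=[B/A; C/E; D] holding=-

towers=[B/A; C/E; D] holding=-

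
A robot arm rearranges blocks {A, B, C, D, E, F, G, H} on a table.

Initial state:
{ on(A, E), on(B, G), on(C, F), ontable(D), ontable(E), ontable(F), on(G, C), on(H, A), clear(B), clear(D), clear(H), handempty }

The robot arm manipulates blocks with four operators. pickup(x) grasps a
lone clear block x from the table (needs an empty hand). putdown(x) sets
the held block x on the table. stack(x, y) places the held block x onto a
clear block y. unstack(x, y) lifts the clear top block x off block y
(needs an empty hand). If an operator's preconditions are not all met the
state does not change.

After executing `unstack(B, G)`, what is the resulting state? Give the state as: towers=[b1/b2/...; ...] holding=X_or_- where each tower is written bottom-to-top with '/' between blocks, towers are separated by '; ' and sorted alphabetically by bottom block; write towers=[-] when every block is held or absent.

towers=[D; E/A/H; F/C/G] holding=B

before: towers=[D; E/A/H; F/C/G/B] holding=-
pre[unstack(B, G)]: on(B,G) ✓, clear(B) ✓, handempty ✓
all met → apply unstack(B, G)
after:  towers=[D; E/A/H; F/C/G] holding=B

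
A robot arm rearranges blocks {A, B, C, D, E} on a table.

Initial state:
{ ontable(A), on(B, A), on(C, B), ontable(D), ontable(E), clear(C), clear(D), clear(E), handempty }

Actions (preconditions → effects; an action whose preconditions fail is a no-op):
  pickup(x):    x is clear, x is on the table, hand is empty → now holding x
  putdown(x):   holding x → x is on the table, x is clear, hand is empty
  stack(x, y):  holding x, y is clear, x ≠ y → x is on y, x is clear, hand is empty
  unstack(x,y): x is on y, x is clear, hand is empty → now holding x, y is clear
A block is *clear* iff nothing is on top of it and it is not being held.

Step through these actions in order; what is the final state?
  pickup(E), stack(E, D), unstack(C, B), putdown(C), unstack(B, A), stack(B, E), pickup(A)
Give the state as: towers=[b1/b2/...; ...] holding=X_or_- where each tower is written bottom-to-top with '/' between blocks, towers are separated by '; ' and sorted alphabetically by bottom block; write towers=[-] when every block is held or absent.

step 1 (pickup(E)): towers=[A/B/C; D] holding=E
step 2 (stack(E, D)): towers=[A/B/C; D/E] holding=-
step 3 (unstack(C, B)): towers=[A/B; D/E] holding=C
step 4 (putdown(C)): towers=[A/B; C; D/E] holding=-
step 5 (unstack(B, A)): towers=[A; C; D/E] holding=B
step 6 (stack(B, E)): towers=[A; C; D/E/B] holding=-
step 7 (pickup(A)): towers=[C; D/E/B] holding=A

towers=[C; D/E/B] holding=A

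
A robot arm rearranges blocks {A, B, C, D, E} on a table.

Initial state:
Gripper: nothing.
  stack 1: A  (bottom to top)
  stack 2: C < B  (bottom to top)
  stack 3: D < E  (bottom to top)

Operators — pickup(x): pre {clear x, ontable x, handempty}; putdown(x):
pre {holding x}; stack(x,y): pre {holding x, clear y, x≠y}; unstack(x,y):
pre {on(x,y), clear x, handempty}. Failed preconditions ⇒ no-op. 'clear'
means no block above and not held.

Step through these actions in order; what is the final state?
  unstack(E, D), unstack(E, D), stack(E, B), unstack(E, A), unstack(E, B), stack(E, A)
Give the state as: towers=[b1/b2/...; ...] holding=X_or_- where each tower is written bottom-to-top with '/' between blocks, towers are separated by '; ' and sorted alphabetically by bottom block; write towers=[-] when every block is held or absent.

step 1 (unstack(E, D)): towers=[A; C/B; D] holding=E
step 2 (unstack(E, D)) [no-op]: towers=[A; C/B; D] holding=E
step 3 (stack(E, B)): towers=[A; C/B/E; D] holding=-
step 4 (unstack(E, A)) [no-op]: towers=[A; C/B/E; D] holding=-
step 5 (unstack(E, B)): towers=[A; C/B; D] holding=E
step 6 (stack(E, A)): towers=[A/E; C/B; D] holding=-

towers=[A/E; C/B; D] holding=-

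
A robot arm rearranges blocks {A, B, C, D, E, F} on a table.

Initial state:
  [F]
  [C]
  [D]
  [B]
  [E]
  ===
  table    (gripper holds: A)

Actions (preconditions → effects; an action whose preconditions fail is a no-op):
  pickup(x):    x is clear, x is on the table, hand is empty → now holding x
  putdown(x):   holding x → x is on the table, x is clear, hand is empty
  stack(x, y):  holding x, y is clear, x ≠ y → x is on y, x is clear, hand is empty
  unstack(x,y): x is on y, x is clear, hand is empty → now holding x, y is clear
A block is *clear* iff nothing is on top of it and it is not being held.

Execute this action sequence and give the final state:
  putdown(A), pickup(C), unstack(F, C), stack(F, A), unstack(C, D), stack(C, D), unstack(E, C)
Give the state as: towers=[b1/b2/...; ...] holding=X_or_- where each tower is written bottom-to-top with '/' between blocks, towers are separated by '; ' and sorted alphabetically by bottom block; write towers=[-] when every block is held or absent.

step 1 (putdown(A)): towers=[A; E/B/D/C/F] holding=-
step 2 (pickup(C)) [no-op]: towers=[A; E/B/D/C/F] holding=-
step 3 (unstack(F, C)): towers=[A; E/B/D/C] holding=F
step 4 (stack(F, A)): towers=[A/F; E/B/D/C] holding=-
step 5 (unstack(C, D)): towers=[A/F; E/B/D] holding=C
step 6 (stack(C, D)): towers=[A/F; E/B/D/C] holding=-
step 7 (unstack(E, C)) [no-op]: towers=[A/F; E/B/D/C] holding=-

towers=[A/F; E/B/D/C] holding=-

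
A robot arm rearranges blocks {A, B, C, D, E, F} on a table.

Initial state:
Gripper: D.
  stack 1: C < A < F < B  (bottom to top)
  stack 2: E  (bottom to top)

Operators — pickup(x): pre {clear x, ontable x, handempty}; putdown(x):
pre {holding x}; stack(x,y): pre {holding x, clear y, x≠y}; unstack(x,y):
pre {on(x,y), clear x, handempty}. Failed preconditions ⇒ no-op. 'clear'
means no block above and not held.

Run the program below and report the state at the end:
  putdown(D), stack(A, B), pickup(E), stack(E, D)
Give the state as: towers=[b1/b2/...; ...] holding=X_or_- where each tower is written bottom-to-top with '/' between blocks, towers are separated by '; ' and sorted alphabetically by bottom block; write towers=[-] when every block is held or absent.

towers=[C/A/F/B; D/E] holding=-

step 1 (putdown(D)): towers=[C/A/F/B; D; E] holding=-
step 2 (stack(A, B)) [no-op]: towers=[C/A/F/B; D; E] holding=-
step 3 (pickup(E)): towers=[C/A/F/B; D] holding=E
step 4 (stack(E, D)): towers=[C/A/F/B; D/E] holding=-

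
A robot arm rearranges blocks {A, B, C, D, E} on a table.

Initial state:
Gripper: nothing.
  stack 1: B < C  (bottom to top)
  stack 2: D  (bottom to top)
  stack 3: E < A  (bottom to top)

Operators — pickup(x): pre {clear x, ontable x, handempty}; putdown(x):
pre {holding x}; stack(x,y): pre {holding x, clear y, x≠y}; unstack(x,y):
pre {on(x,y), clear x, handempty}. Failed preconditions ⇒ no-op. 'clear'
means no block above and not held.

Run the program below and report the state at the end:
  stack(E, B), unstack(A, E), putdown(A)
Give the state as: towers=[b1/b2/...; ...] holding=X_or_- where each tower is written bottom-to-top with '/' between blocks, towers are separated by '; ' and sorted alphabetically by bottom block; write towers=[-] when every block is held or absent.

step 1 (stack(E, B)) [no-op]: towers=[B/C; D; E/A] holding=-
step 2 (unstack(A, E)): towers=[B/C; D; E] holding=A
step 3 (putdown(A)): towers=[A; B/C; D; E] holding=-

towers=[A; B/C; D; E] holding=-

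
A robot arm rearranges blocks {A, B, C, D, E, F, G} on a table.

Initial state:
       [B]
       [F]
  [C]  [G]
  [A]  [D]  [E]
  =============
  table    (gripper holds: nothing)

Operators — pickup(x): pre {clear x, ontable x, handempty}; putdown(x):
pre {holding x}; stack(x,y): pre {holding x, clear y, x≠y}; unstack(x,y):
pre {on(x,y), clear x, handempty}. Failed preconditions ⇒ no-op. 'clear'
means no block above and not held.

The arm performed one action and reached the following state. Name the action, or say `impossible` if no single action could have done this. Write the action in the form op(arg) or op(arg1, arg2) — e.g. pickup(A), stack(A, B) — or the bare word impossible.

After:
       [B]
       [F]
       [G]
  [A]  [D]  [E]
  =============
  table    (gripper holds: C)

target: towers=[A; D/G/F/B; E] holding=C
     unstack(B, F) → towers=[A/C; D/G/F; E] holding=B
         pickup(E) → towers=[A/C; D/G/F/B] holding=E
     unstack(C, A) → towers=[A; D/G/F/B; E] holding=C  ← match

unstack(C, A)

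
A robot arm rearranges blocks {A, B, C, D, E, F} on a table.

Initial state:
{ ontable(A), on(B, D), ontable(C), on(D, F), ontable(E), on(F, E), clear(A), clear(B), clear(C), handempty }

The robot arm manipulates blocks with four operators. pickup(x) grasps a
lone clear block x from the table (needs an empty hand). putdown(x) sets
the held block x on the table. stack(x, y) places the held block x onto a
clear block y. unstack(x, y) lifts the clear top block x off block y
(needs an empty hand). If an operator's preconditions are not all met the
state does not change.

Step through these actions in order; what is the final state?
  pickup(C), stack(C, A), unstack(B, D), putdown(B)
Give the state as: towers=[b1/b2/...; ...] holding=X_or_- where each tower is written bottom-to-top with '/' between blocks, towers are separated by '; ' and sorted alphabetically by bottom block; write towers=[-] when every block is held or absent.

towers=[A/C; B; E/F/D] holding=-

step 1 (pickup(C)): towers=[A; E/F/D/B] holding=C
step 2 (stack(C, A)): towers=[A/C; E/F/D/B] holding=-
step 3 (unstack(B, D)): towers=[A/C; E/F/D] holding=B
step 4 (putdown(B)): towers=[A/C; B; E/F/D] holding=-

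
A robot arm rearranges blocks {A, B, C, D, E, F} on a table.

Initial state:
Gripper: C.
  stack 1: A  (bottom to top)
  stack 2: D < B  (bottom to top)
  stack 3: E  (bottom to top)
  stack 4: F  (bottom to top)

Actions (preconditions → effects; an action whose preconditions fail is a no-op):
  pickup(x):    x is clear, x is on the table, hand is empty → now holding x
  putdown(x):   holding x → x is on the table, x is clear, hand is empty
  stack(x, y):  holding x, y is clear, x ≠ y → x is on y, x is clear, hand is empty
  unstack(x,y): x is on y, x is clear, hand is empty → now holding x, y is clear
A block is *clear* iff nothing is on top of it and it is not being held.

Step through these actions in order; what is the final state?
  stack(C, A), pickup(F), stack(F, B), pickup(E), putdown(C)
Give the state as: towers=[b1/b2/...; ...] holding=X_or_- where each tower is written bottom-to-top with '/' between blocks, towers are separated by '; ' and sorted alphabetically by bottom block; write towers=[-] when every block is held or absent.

towers=[A/C; D/B/F] holding=E

step 1 (stack(C, A)): towers=[A/C; D/B; E; F] holding=-
step 2 (pickup(F)): towers=[A/C; D/B; E] holding=F
step 3 (stack(F, B)): towers=[A/C; D/B/F; E] holding=-
step 4 (pickup(E)): towers=[A/C; D/B/F] holding=E
step 5 (putdown(C)) [no-op]: towers=[A/C; D/B/F] holding=E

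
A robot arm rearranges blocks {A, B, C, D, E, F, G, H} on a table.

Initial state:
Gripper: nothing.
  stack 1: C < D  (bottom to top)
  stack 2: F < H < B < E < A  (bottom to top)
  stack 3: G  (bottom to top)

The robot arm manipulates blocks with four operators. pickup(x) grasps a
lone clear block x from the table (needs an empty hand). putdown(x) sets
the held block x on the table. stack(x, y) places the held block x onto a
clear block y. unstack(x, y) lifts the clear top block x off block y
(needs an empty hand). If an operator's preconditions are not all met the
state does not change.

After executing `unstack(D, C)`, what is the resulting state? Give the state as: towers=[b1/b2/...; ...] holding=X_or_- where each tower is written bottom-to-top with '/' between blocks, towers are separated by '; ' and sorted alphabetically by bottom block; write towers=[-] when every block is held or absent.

before: towers=[C/D; F/H/B/E/A; G] holding=-
pre[unstack(D, C)]: on(D,C) ok, clear(D) ok, handempty ok
all met → apply unstack(D, C)
after:  towers=[C; F/H/B/E/A; G] holding=D

towers=[C; F/H/B/E/A; G] holding=D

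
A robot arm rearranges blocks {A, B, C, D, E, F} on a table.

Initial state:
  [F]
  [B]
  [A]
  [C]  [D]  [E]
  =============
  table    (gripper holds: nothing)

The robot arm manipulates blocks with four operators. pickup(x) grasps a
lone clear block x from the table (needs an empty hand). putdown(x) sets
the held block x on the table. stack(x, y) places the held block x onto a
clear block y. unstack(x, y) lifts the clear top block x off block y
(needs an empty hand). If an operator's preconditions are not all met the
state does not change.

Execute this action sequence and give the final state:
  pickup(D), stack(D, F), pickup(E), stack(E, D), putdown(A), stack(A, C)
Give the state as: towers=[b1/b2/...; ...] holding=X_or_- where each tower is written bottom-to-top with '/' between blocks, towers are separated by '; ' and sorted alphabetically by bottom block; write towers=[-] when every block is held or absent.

towers=[C/A/B/F/D/E] holding=-

step 1 (pickup(D)): towers=[C/A/B/F; E] holding=D
step 2 (stack(D, F)): towers=[C/A/B/F/D; E] holding=-
step 3 (pickup(E)): towers=[C/A/B/F/D] holding=E
step 4 (stack(E, D)): towers=[C/A/B/F/D/E] holding=-
step 5 (putdown(A)) [no-op]: towers=[C/A/B/F/D/E] holding=-
step 6 (stack(A, C)) [no-op]: towers=[C/A/B/F/D/E] holding=-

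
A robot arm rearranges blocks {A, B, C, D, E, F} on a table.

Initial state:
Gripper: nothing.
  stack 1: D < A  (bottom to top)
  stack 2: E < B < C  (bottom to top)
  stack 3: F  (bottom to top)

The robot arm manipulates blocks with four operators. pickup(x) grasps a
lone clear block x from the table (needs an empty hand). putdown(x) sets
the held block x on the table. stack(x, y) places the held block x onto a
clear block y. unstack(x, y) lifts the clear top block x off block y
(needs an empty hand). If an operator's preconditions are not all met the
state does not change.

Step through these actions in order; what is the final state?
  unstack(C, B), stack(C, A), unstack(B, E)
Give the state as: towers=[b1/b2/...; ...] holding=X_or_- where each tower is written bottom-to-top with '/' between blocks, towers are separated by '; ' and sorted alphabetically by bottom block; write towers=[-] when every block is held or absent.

towers=[D/A/C; E; F] holding=B

step 1 (unstack(C, B)): towers=[D/A; E/B; F] holding=C
step 2 (stack(C, A)): towers=[D/A/C; E/B; F] holding=-
step 3 (unstack(B, E)): towers=[D/A/C; E; F] holding=B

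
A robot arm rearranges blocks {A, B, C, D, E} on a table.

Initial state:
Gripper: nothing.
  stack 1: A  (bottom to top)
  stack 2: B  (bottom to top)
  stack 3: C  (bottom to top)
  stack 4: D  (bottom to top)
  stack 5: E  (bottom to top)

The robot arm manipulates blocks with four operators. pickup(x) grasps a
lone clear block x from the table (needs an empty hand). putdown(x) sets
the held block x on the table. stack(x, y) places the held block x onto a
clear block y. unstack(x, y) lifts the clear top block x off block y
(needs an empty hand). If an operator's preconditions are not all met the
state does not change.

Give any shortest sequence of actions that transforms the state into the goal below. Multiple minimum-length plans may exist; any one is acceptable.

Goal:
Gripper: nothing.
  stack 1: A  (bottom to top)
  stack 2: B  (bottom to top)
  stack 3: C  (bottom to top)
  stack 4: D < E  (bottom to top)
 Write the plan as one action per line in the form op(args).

step 1 (pickup(E)): towers=[A; B; C; D] holding=E
step 2 (stack(E, D)): towers=[A; B; C; D/E] holding=-
goal check: towers=[A; B; C; D/E] holding=- — reached (length 2, optimal by BFS)

pickup(E)
stack(E, D)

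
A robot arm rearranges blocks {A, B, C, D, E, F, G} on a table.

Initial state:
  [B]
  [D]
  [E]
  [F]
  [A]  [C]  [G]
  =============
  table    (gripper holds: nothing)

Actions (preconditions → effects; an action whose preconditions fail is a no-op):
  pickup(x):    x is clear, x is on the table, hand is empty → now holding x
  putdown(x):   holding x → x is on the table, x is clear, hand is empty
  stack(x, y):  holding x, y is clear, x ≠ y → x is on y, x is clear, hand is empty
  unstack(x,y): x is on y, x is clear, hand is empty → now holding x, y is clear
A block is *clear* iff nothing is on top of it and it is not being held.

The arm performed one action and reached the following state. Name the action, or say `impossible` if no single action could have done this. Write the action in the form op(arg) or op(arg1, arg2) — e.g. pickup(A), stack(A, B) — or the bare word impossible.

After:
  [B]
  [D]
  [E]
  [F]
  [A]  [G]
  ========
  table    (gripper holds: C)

pickup(C)

target: towers=[A/F/E/D/B; G] holding=C
     unstack(B, D) → towers=[A/F/E/D; C; G] holding=B
         pickup(G) → towers=[A/F/E/D/B; C] holding=G
         pickup(C) → towers=[A/F/E/D/B; G] holding=C  ← match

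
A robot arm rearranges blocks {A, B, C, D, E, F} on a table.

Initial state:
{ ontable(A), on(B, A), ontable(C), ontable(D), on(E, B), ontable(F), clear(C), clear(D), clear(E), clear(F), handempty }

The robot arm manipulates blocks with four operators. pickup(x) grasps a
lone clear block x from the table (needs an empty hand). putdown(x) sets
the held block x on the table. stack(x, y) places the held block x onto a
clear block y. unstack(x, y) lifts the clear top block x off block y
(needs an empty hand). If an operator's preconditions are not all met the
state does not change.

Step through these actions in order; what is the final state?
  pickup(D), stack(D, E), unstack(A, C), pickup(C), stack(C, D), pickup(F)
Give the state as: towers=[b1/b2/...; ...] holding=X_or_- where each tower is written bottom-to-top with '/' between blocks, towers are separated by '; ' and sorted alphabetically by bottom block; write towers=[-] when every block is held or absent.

towers=[A/B/E/D/C] holding=F

step 1 (pickup(D)): towers=[A/B/E; C; F] holding=D
step 2 (stack(D, E)): towers=[A/B/E/D; C; F] holding=-
step 3 (unstack(A, C)) [no-op]: towers=[A/B/E/D; C; F] holding=-
step 4 (pickup(C)): towers=[A/B/E/D; F] holding=C
step 5 (stack(C, D)): towers=[A/B/E/D/C; F] holding=-
step 6 (pickup(F)): towers=[A/B/E/D/C] holding=F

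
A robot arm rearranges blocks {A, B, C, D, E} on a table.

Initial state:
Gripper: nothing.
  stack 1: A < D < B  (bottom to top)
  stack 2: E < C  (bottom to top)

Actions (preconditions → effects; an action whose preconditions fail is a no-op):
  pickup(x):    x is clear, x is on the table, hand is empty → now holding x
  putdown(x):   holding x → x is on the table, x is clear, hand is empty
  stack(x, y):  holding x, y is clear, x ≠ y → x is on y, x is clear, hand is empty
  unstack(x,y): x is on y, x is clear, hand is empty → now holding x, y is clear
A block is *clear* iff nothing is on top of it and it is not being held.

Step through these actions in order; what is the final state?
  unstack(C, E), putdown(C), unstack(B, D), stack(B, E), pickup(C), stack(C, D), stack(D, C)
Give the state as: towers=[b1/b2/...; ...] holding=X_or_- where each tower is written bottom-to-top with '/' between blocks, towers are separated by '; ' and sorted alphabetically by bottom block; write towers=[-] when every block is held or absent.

towers=[A/D/C; E/B] holding=-

step 1 (unstack(C, E)): towers=[A/D/B; E] holding=C
step 2 (putdown(C)): towers=[A/D/B; C; E] holding=-
step 3 (unstack(B, D)): towers=[A/D; C; E] holding=B
step 4 (stack(B, E)): towers=[A/D; C; E/B] holding=-
step 5 (pickup(C)): towers=[A/D; E/B] holding=C
step 6 (stack(C, D)): towers=[A/D/C; E/B] holding=-
step 7 (stack(D, C)) [no-op]: towers=[A/D/C; E/B] holding=-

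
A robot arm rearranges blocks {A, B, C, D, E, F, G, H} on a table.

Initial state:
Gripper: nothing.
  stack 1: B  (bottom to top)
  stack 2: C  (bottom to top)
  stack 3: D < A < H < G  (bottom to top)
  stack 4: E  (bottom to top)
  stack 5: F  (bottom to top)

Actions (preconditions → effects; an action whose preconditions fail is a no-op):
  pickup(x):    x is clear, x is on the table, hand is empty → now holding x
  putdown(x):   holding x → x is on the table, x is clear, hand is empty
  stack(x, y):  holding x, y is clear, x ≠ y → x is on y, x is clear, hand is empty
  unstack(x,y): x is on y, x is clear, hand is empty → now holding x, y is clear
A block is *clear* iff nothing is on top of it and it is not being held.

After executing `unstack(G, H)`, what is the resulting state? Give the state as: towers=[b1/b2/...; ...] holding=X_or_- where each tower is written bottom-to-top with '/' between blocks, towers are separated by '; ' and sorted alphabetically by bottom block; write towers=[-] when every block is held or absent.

before: towers=[B; C; D/A/H/G; E; F] holding=-
pre[unstack(G, H)]: on(G,H) yes, clear(G) yes, handempty yes
all met → apply unstack(G, H)
after:  towers=[B; C; D/A/H; E; F] holding=G

towers=[B; C; D/A/H; E; F] holding=G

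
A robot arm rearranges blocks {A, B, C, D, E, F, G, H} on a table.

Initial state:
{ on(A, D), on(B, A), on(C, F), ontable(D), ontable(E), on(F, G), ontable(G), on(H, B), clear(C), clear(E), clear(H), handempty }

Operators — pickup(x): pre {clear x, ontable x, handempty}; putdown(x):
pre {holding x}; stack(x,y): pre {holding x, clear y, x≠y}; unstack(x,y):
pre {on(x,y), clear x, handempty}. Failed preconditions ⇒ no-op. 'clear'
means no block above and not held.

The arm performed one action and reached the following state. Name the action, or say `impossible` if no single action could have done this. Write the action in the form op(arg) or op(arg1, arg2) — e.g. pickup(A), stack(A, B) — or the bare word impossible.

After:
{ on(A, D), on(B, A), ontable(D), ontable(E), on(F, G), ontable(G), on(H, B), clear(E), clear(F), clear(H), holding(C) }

target: towers=[D/A/B/H; E; G/F] holding=C
         pickup(E) → towers=[D/A/B/H; G/F/C] holding=E
     unstack(H, B) → towers=[D/A/B; E; G/F/C] holding=H
     unstack(C, F) → towers=[D/A/B/H; E; G/F] holding=C  ← match

unstack(C, F)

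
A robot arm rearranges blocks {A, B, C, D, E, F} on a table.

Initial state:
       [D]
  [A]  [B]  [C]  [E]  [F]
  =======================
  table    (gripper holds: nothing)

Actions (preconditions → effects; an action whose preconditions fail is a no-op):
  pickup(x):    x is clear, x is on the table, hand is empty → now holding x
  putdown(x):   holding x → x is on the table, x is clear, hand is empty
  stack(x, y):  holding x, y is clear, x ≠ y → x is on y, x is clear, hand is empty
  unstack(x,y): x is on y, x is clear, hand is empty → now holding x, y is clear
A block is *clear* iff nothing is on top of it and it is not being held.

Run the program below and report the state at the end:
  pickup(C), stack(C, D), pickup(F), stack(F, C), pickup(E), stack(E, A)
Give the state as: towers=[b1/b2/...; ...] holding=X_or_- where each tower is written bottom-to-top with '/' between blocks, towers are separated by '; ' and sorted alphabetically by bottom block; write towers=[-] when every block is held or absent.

step 1 (pickup(C)): towers=[A; B/D; E; F] holding=C
step 2 (stack(C, D)): towers=[A; B/D/C; E; F] holding=-
step 3 (pickup(F)): towers=[A; B/D/C; E] holding=F
step 4 (stack(F, C)): towers=[A; B/D/C/F; E] holding=-
step 5 (pickup(E)): towers=[A; B/D/C/F] holding=E
step 6 (stack(E, A)): towers=[A/E; B/D/C/F] holding=-

towers=[A/E; B/D/C/F] holding=-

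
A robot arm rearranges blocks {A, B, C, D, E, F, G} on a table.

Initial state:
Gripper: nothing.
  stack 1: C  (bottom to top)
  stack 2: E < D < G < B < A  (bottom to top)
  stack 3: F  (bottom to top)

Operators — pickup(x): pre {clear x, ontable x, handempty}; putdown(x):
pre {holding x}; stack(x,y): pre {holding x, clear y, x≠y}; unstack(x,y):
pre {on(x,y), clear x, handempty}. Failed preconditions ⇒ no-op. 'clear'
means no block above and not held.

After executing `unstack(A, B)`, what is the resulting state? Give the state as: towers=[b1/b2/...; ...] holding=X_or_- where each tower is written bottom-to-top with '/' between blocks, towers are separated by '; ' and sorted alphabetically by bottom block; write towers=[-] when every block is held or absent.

before: towers=[C; E/D/G/B/A; F] holding=-
pre[unstack(A, B)]: on(A,B) ok, clear(A) ok, handempty ok
all met → apply unstack(A, B)
after:  towers=[C; E/D/G/B; F] holding=A

towers=[C; E/D/G/B; F] holding=A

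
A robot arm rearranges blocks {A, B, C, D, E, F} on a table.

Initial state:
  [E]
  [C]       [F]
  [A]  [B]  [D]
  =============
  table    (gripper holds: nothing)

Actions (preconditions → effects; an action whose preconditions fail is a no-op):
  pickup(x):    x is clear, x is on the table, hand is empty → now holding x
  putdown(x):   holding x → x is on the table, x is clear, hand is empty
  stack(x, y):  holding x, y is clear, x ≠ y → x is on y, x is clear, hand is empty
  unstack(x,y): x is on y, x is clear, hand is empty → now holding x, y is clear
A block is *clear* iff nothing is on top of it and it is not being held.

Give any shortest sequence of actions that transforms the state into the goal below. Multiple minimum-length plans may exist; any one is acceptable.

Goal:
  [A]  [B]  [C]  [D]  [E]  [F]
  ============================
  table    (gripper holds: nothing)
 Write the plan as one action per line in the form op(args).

unstack(F, D)
putdown(F)
unstack(E, C)
putdown(E)
unstack(C, A)
putdown(C)

step 1 (unstack(F, D)): towers=[A/C/E; B; D] holding=F
step 2 (putdown(F)): towers=[A/C/E; B; D; F] holding=-
step 3 (unstack(E, C)): towers=[A/C; B; D; F] holding=E
step 4 (putdown(E)): towers=[A/C; B; D; E; F] holding=-
step 5 (unstack(C, A)): towers=[A; B; D; E; F] holding=C
step 6 (putdown(C)): towers=[A; B; C; D; E; F] holding=-
goal check: towers=[A; B; C; D; E; F] holding=- — reached (length 6, optimal by BFS)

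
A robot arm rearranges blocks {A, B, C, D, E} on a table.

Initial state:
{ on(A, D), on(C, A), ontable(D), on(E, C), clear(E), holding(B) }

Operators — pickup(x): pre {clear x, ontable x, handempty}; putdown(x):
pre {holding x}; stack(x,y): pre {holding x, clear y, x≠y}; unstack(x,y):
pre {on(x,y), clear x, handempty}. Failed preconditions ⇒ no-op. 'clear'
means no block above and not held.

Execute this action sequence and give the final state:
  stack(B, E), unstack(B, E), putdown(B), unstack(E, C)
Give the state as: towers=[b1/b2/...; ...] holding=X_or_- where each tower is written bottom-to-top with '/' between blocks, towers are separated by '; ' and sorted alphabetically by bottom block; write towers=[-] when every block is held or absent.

step 1 (stack(B, E)): towers=[D/A/C/E/B] holding=-
step 2 (unstack(B, E)): towers=[D/A/C/E] holding=B
step 3 (putdown(B)): towers=[B; D/A/C/E] holding=-
step 4 (unstack(E, C)): towers=[B; D/A/C] holding=E

towers=[B; D/A/C] holding=E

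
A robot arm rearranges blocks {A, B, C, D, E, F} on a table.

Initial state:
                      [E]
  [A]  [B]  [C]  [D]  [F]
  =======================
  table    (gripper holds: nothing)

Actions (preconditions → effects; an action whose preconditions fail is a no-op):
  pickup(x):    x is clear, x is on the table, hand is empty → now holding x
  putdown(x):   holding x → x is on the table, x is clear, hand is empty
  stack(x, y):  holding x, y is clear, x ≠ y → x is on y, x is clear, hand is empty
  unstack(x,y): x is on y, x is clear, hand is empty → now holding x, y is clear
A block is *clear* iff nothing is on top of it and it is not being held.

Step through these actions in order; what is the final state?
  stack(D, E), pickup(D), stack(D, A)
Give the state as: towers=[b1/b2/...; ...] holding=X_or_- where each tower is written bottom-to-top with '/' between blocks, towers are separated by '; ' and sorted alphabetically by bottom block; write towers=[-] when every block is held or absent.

towers=[A/D; B; C; F/E] holding=-

step 1 (stack(D, E)) [no-op]: towers=[A; B; C; D; F/E] holding=-
step 2 (pickup(D)): towers=[A; B; C; F/E] holding=D
step 3 (stack(D, A)): towers=[A/D; B; C; F/E] holding=-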